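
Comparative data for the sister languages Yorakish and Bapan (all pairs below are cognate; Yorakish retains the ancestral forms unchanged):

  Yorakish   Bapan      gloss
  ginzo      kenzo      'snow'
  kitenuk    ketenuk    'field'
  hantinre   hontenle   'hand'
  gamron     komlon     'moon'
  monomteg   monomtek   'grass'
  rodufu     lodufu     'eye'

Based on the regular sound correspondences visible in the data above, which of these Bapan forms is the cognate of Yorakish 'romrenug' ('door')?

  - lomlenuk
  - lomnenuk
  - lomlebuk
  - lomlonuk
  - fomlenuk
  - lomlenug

rodufu ~ lodufu — Yorakish r corresponds to Bapan l word-initially before a back vowel.
hantinre ~ hontenle — Yorakish r corresponds to Bapan l after a consonant, before a front vowel.
monomteg ~ monomtek — Yorakish g corresponds to Bapan k word-finally.
Applying these to Yorakish 'romrenug':
  romrenug → lomrenug   (r→l word-initially before a back vowel)
  lomrenug → lomlenug   (r→l after a consonant, before a front vowel)
  lomlenug → lomlenuk   (g→k word-finally)
So the Bapan cognate is 'lomlenuk'.

lomlenuk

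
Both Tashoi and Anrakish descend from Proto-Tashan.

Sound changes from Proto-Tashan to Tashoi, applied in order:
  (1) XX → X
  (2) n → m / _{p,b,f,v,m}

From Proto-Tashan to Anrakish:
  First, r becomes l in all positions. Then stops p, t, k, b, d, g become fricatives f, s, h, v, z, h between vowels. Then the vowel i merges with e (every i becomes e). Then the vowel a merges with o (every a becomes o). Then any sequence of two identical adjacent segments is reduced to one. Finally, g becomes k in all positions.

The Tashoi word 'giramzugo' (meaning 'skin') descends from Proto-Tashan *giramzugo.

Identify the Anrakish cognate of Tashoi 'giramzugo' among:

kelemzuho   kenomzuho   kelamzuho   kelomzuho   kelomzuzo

Anrakish: start from *giramzugo.
  rule 1 (unconditioned shift): giramzugo → gilamzugo
  rule 2 (intervocalic lenition): gilamzugo → gilamzuho
  rule 3 (vowel merger): gilamzuho → gelamzuho
  rule 4 (vowel merger): gelamzuho → gelomzuho
  rule 5: no change — gelomzuho
  rule 6 (unconditioned shift): gelomzuho → kelomzuho
  ⇒ Anrakish kelomzuho
The other candidates each miss or misapply at least one Anrakish change.

kelomzuho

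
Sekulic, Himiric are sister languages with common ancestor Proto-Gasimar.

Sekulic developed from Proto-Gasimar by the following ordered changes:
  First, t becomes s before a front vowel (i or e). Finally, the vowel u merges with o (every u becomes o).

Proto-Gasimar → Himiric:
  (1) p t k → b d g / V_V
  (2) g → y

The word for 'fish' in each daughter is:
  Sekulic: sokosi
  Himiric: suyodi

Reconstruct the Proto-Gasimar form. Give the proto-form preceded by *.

Position 5: Sekulic has s, Himiric has d. Taking the neighbouring segments as reconstructed: Sekulic s could go back to *t or *s; Himiric d could go back to *t or *d — the one source consistent with every daughter is *t.
Position 3: Sekulic has k, Himiric has y. Sekulic preserves k here (none of its changes turn any other segment into k), so the proto-segment is *k.
Verify the candidate proto-form against each daughter:
Sekulic: start from *sukoti.
  rule 1 (palatalisation): sukoti → sukosi
  rule 2 (vowel merger): sukosi → sokosi
  ⇒ Sekulic sokosi
Himiric: *sukoti > sugodi > suyodi  (by intervocalic voicing, unconditioned shift)
*sukoti is the unique common source.

*sukoti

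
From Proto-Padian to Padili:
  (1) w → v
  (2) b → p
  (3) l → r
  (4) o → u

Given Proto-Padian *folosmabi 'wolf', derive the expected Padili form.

furusmapi

Padili: start from *folosmabi.
  rule 1: no change — folosmabi
  rule 2 (unconditioned shift): folosmabi → folosmapi
  rule 3 (unconditioned shift): folosmapi → forosmapi
  rule 4 (vowel merger): forosmapi → furusmapi
  ⇒ Padili furusmapi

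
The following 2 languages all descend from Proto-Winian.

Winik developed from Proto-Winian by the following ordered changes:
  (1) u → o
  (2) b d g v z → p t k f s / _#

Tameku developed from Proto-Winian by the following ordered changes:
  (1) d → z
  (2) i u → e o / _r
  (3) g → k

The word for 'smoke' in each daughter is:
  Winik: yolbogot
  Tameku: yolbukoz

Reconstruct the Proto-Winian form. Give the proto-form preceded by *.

Position 8: Winik has t, Tameku has z. Taking the neighbouring segments as reconstructed: Winik t could go back to *t or *d; Tameku z could go back to *d or *z — the one source consistent with every daughter is *d.
Position 5: Winik has o, Tameku has u. Tameku preserves u here (none of its changes turn any other segment into u), so the proto-segment is *u.
Continuing position by position gives *yolbugod; check it forward:
Winik: *yolbugod
  yolbugod → yolbogod   [vowel merger]
  yolbogod → yolbogot   [final devoicing]
  giving Winik yolbogot.
Tameku: *yolbugod
  yolbugod → yolbugoz   [unconditioned shift]
  yolbugoz (rule 2 does not apply)
  yolbugoz → yolbukoz   [unconditioned shift]
  giving Tameku yolbukoz.
No other proto-form is consistent with every reflex, so the reconstruction is *yolbugod.

*yolbugod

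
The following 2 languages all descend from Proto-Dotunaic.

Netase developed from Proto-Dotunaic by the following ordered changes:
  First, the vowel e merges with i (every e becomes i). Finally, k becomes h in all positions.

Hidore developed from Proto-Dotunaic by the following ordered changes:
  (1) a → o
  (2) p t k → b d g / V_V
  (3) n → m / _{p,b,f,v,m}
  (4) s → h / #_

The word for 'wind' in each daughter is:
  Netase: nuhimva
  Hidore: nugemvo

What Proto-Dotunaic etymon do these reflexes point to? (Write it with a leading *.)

*nukemva

Position 4: Netase has i, Hidore has e. Hidore preserves e here (none of its changes turn any other segment into e), so the proto-segment is *e.
Position 3: Netase has h, Hidore has g. Taking the neighbouring segments as reconstructed: Netase h could go back to *k or *h; Hidore g could go back to *k or *g — the one source consistent with every daughter is *k.
Position 7: Netase has a, Hidore has o. Netase preserves a here (none of its changes turn any other segment into a), so the proto-segment is *a.
The remaining positions agree across the daughters. Check the candidate against every language:
Netase: start from *nukemva.
  rule 1 (vowel merger): nukemva → nukimva
  rule 2 (unconditioned shift): nukimva → nuhimva
  ⇒ Netase nuhimva
Hidore: start from *nukemva.
  rule 1 (vowel merger): nukemva → nukemvo
  rule 2 (intervocalic voicing): nukemvo → nugemvo
  rule 3: no change — nugemvo
  rule 4: no change — nugemvo
  ⇒ Hidore nugemvo
Only *nukemva yields all of Netase nuhimva, Hidore nugemvo.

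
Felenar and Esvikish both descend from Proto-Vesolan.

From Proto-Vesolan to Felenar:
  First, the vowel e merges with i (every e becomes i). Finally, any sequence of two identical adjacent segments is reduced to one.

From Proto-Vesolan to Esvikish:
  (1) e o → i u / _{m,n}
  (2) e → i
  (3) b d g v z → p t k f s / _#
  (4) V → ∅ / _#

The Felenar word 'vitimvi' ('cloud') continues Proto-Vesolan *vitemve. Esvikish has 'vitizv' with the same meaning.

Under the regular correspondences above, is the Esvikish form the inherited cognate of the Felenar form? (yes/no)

no

Derive the expected Esvikish reflex of *vitemve:
Esvikish: *vitemve
  vitemve → vitimve   [pre-nasal raising]
  vitimve → vitimvi   [vowel merger]
  vitimvi (rule 3 does not apply)
  vitimvi → vitimv   [apocope]
  giving Esvikish vitimv.
The regular Esvikish reflex would be 'vitimv', but the attested form is 'vitizv'. The correspondence is irregular, so they are not cognates (the Esvikish form has a different source).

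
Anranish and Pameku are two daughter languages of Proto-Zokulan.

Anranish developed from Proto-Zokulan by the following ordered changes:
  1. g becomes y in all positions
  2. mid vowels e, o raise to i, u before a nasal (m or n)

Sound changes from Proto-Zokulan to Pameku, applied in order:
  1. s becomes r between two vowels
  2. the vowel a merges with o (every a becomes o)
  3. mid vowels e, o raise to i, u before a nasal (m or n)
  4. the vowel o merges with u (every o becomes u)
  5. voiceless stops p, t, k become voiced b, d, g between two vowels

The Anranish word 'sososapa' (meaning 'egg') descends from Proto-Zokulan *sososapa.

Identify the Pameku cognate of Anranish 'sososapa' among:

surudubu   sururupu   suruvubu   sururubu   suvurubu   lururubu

sururubu

Pameku: *sososapa > sororapa > sororopo > sururupu > sururubu  (by rhotacism, vowel merger, vowel merger, intervocalic voicing)
Among the options, 'sururubu' alone shows every Pameku change applied in order.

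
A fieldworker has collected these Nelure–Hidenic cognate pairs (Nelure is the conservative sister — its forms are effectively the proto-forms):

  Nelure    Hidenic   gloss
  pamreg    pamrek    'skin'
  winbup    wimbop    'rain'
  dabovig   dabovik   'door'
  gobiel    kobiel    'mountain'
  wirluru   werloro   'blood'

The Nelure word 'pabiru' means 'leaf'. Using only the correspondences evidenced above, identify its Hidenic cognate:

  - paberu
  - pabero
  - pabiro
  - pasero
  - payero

pabero

wirluru ~ werloro — Nelure i corresponds to Hidenic e after a consonant, before r.
wirluru ~ werloro — Nelure u corresponds to Hidenic o word-finally.
Applying these to Nelure 'pabiru':
  pabiru → paberu   (i→e after a consonant, before r)
  paberu → pabero   (u→o word-finally)
So the Hidenic cognate is 'pabero'.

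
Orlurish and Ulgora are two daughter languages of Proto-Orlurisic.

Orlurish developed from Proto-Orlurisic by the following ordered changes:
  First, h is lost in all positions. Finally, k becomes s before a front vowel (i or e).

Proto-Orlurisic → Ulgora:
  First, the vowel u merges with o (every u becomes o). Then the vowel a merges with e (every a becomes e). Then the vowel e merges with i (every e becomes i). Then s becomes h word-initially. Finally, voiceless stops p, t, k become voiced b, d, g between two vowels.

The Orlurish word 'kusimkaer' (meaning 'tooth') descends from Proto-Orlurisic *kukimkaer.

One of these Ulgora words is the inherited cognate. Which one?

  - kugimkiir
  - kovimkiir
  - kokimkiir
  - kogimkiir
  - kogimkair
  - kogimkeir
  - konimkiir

Ulgora: *kukimkaer
  kukimkaer → kokimkaer   [vowel merger]
  kokimkaer → kokimkeer   [vowel merger]
  kokimkeer → kokimkiir   [vowel merger]
  kokimkiir (rule 4 does not apply)
  kokimkiir → kogimkiir   [intervocalic voicing]
  giving Ulgora kogimkiir.
The other candidates each miss or misapply at least one Ulgora change.

kogimkiir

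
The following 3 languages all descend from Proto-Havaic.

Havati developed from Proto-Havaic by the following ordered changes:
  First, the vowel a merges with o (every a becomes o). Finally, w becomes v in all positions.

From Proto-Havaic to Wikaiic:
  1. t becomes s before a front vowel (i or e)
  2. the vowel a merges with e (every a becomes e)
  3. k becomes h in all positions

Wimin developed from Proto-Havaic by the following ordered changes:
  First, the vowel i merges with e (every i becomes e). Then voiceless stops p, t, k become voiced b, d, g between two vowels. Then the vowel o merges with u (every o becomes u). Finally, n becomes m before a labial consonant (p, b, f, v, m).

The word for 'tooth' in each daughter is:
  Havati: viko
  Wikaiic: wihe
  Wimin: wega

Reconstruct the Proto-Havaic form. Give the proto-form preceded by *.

Position 2: Havati has i, Wikaiic has i, Wimin has e. Havati preserves i here (none of its changes turn any other segment into i), so the proto-segment is *i.
Position 3: Havati has k, Wikaiic has h, Wimin has g. Havati preserves k here (none of its changes turn any other segment into k), so the proto-segment is *k.
This points to *wika. Verify forward in each daughter:
Havati: *wika > wiko > viko  (by vowel merger, unconditioned shift)
Wikaiic: *wika
  wika (rule 1 does not apply)
  wika → wike   [vowel merger]
  wike → wihe   [unconditioned shift]
  giving Wikaiic wihe.
Wimin: *wika > weka > wega  (by vowel merger, intervocalic voicing)
Only *wika yields all of Havati viko, Wikaiic wihe, Wimin wega.

*wika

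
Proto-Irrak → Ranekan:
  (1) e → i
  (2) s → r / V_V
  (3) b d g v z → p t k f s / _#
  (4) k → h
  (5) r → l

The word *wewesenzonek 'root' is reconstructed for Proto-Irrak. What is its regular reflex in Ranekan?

Ranekan: start from *wewesenzonek.
  rule 1 (vowel merger): wewesenzonek → wiwisinzonik
  rule 2 (rhotacism): wiwisinzonik → wiwirinzonik
  rule 3: no change — wiwirinzonik
  rule 4 (unconditioned shift): wiwirinzonik → wiwirinzonih
  rule 5 (unconditioned shift): wiwirinzonih → wiwilinzonih
  ⇒ Ranekan wiwilinzonih

wiwilinzonih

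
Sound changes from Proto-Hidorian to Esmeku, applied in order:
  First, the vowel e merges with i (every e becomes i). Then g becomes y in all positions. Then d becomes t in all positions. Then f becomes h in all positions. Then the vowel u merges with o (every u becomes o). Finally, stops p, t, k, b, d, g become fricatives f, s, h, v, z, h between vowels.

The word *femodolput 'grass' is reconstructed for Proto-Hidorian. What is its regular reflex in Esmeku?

Esmeku: *femodolput > fimodolput > fimotolput > himotolput > himotolpot > himosolpot  (by vowel merger, unconditioned shift, unconditioned shift, vowel merger, intervocalic lenition)

himosolpot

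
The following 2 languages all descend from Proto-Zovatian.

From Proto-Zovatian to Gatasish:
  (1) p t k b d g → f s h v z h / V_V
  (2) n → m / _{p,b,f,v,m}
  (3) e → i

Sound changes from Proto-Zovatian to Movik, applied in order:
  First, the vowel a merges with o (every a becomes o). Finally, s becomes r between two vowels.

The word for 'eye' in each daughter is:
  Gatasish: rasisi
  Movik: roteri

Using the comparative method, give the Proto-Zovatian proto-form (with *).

*ratesi

Position 5: Gatasish has s, Movik has r. Taking the neighbouring segments as reconstructed: Gatasish s could go back to *t or *s; Movik r could go back to *s or *r — the one source consistent with every daughter is *s.
Position 3: Gatasish has s, Movik has t. Movik preserves t here (none of its changes turn any other segment into t), so the proto-segment is *t.
Position 2: Gatasish has a, Movik has o. Gatasish preserves a here (none of its changes turn any other segment into a), so the proto-segment is *a.
Continuing position by position gives *ratesi; check it forward:
Gatasish: *ratesi > rasesi > rasisi  (by intervocalic lenition, vowel merger)
Movik: *ratesi
  ratesi → rotesi   [vowel merger]
  rotesi → roteri   [rhotacism]
  giving Movik roteri.
No other proto-form is consistent with every reflex, so the reconstruction is *ratesi.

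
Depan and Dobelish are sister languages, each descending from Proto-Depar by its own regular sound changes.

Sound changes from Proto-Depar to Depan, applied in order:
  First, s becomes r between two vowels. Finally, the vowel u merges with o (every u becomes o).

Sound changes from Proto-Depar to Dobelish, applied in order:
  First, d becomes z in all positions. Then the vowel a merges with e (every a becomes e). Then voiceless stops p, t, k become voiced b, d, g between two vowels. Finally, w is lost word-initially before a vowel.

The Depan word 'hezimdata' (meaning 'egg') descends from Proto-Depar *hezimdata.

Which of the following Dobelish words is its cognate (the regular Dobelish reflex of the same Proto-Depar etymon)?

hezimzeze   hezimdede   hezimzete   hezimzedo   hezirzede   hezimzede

Dobelish: *hezimdata
  hezimdata → hezimzata   [unconditioned shift]
  hezimzata → hezimzete   [vowel merger]
  hezimzete → hezimzede   [intervocalic voicing]
  hezimzede (rule 4 does not apply)
  giving Dobelish hezimzede.

hezimzede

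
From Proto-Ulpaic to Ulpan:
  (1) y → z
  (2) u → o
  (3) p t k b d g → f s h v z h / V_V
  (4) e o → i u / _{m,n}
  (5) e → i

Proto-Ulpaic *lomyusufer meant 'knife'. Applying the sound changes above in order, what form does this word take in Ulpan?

Ulpan: start from *lomyusufer.
  rule 1 (unconditioned shift): lomyusufer → lomzusufer
  rule 2 (vowel merger): lomzusufer → lomzosofer
  rule 3: no change — lomzosofer
  rule 4 (pre-nasal raising): lomzosofer → lumzosofer
  rule 5 (vowel merger): lumzosofer → lumzosofir
  ⇒ Ulpan lumzosofir

lumzosofir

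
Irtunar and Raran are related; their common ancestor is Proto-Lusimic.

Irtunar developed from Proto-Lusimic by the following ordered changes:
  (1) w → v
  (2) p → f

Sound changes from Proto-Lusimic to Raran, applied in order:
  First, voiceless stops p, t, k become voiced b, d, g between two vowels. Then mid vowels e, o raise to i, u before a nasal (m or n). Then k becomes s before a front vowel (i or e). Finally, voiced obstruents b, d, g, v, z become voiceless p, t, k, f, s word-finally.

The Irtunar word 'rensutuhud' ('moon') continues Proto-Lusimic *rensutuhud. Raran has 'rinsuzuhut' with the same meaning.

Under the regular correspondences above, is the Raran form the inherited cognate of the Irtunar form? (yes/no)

no

Derive the expected Raran reflex of *rensutuhud:
Raran: *rensutuhud
  rensutuhud → rensuduhud   [intervocalic voicing]
  rensuduhud → rinsuduhud   [pre-nasal raising]
  rinsuduhud (rule 3 does not apply)
  rinsuduhud → rinsuduhut   [final devoicing]
  giving Raran rinsuduhut.
The regular Raran reflex would be 'rinsuduhut', but the attested form is 'rinsuzuhut'. The correspondence is irregular, so they are not cognates (the Raran form has a different source).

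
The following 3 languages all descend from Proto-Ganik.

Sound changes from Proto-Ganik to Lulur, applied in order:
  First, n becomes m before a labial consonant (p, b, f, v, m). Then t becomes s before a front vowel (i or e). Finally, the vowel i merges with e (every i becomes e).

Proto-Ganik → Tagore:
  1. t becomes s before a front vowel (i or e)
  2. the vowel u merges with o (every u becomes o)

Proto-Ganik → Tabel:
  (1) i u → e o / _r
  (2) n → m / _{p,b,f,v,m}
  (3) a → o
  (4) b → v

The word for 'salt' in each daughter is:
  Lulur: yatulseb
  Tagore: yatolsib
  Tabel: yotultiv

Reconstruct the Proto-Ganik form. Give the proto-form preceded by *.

Position 2: Lulur has a, Tagore has a, Tabel has o. Lulur preserves a here (none of its changes turn any other segment into a), so the proto-segment is *a.
Position 8: Lulur has b, Tagore has b, Tabel has v. Lulur preserves b here (none of its changes turn any other segment into b), so the proto-segment is *b.
Continuing position by position gives *yatultib; check it forward:
Lulur: *yatultib > yatulsib > yatulseb  (by palatalisation, vowel merger)
Tagore: *yatultib > yatulsib > yatolsib  (by palatalisation, vowel merger)
Tabel: *yatultib > yotultib > yotultiv  (by vowel merger, unconditioned shift)
No other proto-form is consistent with every reflex, so the reconstruction is *yatultib.

*yatultib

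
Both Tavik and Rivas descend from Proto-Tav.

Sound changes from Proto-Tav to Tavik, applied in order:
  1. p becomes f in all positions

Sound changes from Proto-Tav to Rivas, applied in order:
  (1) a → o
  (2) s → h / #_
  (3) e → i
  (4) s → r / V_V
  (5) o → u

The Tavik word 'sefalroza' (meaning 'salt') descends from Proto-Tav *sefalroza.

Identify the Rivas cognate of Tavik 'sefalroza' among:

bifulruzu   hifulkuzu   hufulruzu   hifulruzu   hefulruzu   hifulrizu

hifulruzu

Rivas: start from *sefalroza.
  rule 1 (vowel merger): sefalroza → sefolrozo
  rule 2 (debuccalisation): sefolrozo → hefolrozo
  rule 3 (vowel merger): hefolrozo → hifolrozo
  rule 4: no change — hifolrozo
  rule 5 (vowel merger): hifolrozo → hifulruzu
  ⇒ Rivas hifulruzu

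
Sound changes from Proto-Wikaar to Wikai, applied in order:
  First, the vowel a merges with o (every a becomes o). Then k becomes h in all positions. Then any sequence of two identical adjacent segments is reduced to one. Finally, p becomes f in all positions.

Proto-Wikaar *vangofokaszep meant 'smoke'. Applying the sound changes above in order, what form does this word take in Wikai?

vongofohoszef

Wikai: *vangofokaszep
  vangofokaszep → vongofokoszep   [vowel merger]
  vongofokoszep → vongofohoszep   [unconditioned shift]
  vongofohoszep (rule 3 does not apply)
  vongofohoszep → vongofohoszef   [unconditioned shift]
  giving Wikai vongofohoszef.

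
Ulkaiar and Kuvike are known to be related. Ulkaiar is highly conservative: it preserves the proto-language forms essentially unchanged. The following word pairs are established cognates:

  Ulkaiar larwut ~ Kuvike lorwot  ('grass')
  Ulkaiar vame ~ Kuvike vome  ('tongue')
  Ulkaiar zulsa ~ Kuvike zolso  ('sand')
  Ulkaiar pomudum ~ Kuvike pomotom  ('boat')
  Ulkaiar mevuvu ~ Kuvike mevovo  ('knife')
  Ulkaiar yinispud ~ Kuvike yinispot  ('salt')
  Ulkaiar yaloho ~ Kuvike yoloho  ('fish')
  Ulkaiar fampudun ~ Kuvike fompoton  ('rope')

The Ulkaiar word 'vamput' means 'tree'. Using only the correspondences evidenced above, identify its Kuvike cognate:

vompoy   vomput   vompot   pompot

vompot

vame ~ vome, fampudun ~ fompoton — Ulkaiar a corresponds to Kuvike o after a consonant, before a nasal.
larwut ~ lorwot, zulsa ~ zolso — Ulkaiar u corresponds to Kuvike o after a consonant, before a consonant other than r, m, n, p, b, f, v.
Applying these to Ulkaiar 'vamput':
  vamput → vomput   (a→o after a consonant, before a nasal)
  vomput → vompot   (u→o after a consonant, before a consonant other than r, m, n, p, b, f, v)
So the Kuvike cognate is 'vompot'.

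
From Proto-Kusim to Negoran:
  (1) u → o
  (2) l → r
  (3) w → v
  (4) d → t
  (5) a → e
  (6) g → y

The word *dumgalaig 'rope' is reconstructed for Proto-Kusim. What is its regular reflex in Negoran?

Negoran: *dumgalaig
  dumgalaig → domgalaig   [vowel merger]
  domgalaig → domgaraig   [unconditioned shift]
  domgaraig (rule 3 does not apply)
  domgaraig → tomgaraig   [unconditioned shift]
  tomgaraig → tomgereig   [vowel merger]
  tomgereig → tomyereiy   [unconditioned shift]
  giving Negoran tomyereiy.

tomyereiy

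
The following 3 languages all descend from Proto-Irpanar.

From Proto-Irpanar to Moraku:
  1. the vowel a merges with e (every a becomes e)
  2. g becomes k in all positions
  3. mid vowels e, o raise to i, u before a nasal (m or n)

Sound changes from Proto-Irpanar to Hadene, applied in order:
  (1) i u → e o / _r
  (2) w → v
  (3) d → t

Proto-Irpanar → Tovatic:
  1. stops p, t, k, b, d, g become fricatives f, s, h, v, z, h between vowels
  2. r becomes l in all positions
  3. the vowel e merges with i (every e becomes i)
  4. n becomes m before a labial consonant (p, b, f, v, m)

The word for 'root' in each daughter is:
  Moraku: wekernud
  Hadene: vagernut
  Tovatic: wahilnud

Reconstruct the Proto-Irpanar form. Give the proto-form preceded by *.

*wagernud

Position 1: Moraku has w, Hadene has v, Tovatic has w. Moraku preserves w here (none of its changes turn any other segment into w), so the proto-segment is *w.
Position 3: Moraku has k, Hadene has g, Tovatic has h. Hadene preserves g here (none of its changes turn any other segment into g), so the proto-segment is *g.
Continuing position by position gives *wagernud; check it forward:
Moraku: *wagernud
  wagernud → wegernud   [vowel merger]
  wegernud → wekernud   [unconditioned shift]
  wekernud (rule 3 does not apply)
  giving Moraku wekernud.
Hadene: *wagernud
  wagernud (rule 1 does not apply)
  wagernud → vagernud   [unconditioned shift]
  vagernud → vagernut   [unconditioned shift]
  giving Hadene vagernut.
Tovatic: start from *wagernud.
  rule 1 (intervocalic lenition): wagernud → wahernud
  rule 2 (unconditioned shift): wahernud → wahelnud
  rule 3 (vowel merger): wahelnud → wahilnud
  rule 4: no change — wahilnud
  ⇒ Tovatic wahilnud
*wagernud is the unique common source.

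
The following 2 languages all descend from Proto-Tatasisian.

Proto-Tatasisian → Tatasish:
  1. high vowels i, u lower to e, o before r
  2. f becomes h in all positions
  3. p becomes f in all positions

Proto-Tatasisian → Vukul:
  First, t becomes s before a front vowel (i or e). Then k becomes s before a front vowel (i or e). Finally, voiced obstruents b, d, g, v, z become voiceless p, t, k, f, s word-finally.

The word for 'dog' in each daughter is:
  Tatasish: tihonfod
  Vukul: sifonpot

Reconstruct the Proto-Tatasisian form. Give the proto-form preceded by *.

*tifonpod

Position 8: Tatasish has d, Vukul has t. Tatasish preserves d here (none of its changes turn any other segment into d), so the proto-segment is *d.
Position 6: Tatasish has f, Vukul has p. In Tatasish, f can only continue *p, so the proto-segment is *p.
Continuing position by position gives *tifonpod; check it forward:
Tatasish: start from *tifonpod.
  rule 1: no change — tifonpod
  rule 2 (unconditioned shift): tifonpod → tihonpod
  rule 3 (unconditioned shift): tihonpod → tihonfod
  ⇒ Tatasish tihonfod
Vukul: *tifonpod > sifonpod > sifonpot  (by palatalisation, final devoicing)
*tifonpod is the unique common source.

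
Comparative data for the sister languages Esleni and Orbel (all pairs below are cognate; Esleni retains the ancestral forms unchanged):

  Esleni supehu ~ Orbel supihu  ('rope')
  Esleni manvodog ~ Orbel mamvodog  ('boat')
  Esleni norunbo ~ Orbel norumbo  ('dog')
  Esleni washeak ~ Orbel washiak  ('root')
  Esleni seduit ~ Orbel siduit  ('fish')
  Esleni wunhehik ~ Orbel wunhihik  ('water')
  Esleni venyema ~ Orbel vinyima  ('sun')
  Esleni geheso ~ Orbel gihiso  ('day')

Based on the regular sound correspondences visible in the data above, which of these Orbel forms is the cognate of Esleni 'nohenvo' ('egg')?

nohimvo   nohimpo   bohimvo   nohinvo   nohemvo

venyema ~ vinyima — Esleni e corresponds to Orbel i after a consonant, before a nasal.
manvodog ~ mamvodog — Esleni n corresponds to Orbel m after a vowel, before a labial obstruent.
Applying these to Esleni 'nohenvo':
  nohenvo → nohinvo   (e→i after a consonant, before a nasal)
  nohinvo → nohimvo   (n→m after a vowel, before a labial obstruent)
So the Orbel cognate is 'nohimvo'.

nohimvo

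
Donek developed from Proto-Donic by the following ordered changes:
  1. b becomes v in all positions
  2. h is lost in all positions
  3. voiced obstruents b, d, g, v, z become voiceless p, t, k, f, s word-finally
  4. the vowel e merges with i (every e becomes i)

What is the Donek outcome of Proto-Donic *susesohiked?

susisoikit

Donek: *susesohiked > susesoiked > susesoiket > susisoikit  (by h-loss, final devoicing, vowel merger)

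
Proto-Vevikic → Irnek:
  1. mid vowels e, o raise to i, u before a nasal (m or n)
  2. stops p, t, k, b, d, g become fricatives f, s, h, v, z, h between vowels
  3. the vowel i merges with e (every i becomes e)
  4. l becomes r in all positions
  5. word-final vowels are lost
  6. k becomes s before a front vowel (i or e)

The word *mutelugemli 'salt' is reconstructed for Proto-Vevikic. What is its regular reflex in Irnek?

museruhemr

Irnek: *mutelugemli > mutelugimli > museluhimli > museluhemle > museruhemre > museruhemr  (by pre-nasal raising, intervocalic lenition, vowel merger, unconditioned shift, apocope)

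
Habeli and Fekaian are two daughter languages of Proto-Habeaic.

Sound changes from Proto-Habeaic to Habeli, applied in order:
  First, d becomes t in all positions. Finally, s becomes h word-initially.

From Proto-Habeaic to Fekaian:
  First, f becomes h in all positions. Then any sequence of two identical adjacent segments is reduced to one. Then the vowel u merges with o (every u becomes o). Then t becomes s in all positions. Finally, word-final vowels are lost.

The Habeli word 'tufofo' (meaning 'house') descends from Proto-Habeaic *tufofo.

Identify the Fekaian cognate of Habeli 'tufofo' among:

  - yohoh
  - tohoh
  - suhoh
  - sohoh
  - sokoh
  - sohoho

sohoh

Fekaian: start from *tufofo.
  rule 1 (unconditioned shift): tufofo → tuhoho
  rule 2: no change — tuhoho
  rule 3 (vowel merger): tuhoho → tohoho
  rule 4 (unconditioned shift): tohoho → sohoho
  rule 5 (apocope): sohoho → sohoh
  ⇒ Fekaian sohoh
Among the options, 'sohoh' alone shows every Fekaian change applied in order.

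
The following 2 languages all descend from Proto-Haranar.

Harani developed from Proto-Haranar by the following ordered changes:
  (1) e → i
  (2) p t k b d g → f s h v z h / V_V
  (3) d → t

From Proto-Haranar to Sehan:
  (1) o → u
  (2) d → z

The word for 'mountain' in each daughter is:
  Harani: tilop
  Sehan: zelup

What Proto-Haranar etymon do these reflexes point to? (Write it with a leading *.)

*delop

Position 1: Harani has t, Sehan has z. Taking the neighbouring segments as reconstructed: Harani t could go back to *t or *d; Sehan z could go back to *d or *z — the one source consistent with every daughter is *d.
Position 2: Harani has i, Sehan has e. Sehan preserves e here (none of its changes turn any other segment into e), so the proto-segment is *e.
Position 4: Harani has o, Sehan has u. Harani preserves o here (none of its changes turn any other segment into o), so the proto-segment is *o.
Verify the candidate proto-form against each daughter:
Harani: *delop
  delop → dilop   [vowel merger]
  dilop (rule 2 does not apply)
  dilop → tilop   [unconditioned shift]
  giving Harani tilop.
Sehan: start from *delop.
  rule 1 (vowel merger): delop → delup
  rule 2 (unconditioned shift): delup → zelup
  ⇒ Sehan zelup
*delop is the unique common source.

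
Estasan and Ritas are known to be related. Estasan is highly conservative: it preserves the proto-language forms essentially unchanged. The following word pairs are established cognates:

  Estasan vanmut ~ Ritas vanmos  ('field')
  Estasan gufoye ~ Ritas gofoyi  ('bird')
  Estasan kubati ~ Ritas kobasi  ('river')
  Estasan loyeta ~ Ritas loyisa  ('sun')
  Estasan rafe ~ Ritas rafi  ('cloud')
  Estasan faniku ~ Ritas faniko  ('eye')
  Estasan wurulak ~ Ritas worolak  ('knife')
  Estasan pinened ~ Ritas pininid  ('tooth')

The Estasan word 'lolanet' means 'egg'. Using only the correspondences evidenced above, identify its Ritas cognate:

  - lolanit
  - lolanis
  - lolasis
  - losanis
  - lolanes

lolanis

loyeta ~ loyisa, pinened ~ pininid — Estasan e corresponds to Ritas i after a consonant, before a consonant other than r, m, n, p, b, f, v.
vanmut ~ vanmos — Estasan t corresponds to Ritas s word-finally.
Applying these to Estasan 'lolanet':
  lolanet → lolanit   (e→i after a consonant, before a consonant other than r, m, n, p, b, f, v)
  lolanit → lolanis   (t→s word-finally)
So the Ritas cognate is 'lolanis'.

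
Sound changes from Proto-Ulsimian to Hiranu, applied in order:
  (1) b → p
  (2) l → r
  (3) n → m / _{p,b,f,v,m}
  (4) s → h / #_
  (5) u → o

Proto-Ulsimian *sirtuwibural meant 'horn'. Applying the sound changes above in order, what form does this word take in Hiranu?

hirtowiporar

Hiranu: *sirtuwibural > sirtuwipural > sirtuwipurar > hirtuwipurar > hirtowiporar  (by unconditioned shift, unconditioned shift, debuccalisation, vowel merger)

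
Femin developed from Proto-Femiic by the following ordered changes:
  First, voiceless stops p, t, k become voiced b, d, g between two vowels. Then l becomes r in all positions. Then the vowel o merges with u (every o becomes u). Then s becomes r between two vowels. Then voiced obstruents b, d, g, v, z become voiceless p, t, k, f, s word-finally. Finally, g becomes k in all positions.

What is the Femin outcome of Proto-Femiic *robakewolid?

Femin: *robakewolid > robagewolid > robageworid > rubagewurid > rubagewurit > rubakewurit  (by intervocalic voicing, unconditioned shift, vowel merger, final devoicing, unconditioned shift)

rubakewurit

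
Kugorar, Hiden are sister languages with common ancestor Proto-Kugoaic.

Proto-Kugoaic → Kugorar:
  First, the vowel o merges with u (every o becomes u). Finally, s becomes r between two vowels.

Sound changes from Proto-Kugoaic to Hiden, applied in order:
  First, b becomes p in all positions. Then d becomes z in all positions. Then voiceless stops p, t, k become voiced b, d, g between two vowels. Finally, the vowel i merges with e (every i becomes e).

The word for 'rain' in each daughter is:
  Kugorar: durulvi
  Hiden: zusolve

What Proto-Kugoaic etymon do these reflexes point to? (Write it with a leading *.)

Position 4: Kugorar has u, Hiden has o. Hiden preserves o here (none of its changes turn any other segment into o), so the proto-segment is *o.
Position 7: Kugorar has i, Hiden has e. Kugorar preserves i here (none of its changes turn any other segment into i), so the proto-segment is *i.
This points to *dusolvi. Verify forward in each daughter:
Kugorar: *dusolvi
  dusolvi → dusulvi   [vowel merger]
  dusulvi → durulvi   [rhotacism]
  giving Kugorar durulvi.
Hiden: *dusolvi > zusolvi > zusolve  (by unconditioned shift, vowel merger)
No other proto-form is consistent with every reflex, so the reconstruction is *dusolvi.

*dusolvi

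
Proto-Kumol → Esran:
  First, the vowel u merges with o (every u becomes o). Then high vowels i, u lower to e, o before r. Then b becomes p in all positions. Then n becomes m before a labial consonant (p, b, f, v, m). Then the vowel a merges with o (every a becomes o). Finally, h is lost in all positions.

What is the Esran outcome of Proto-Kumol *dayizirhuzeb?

Esran: *dayizirhuzeb > dayizirhozeb > dayizerhozeb > dayizerhozep > doyizerhozep > doyizerozep  (by vowel merger, pre-rhotic lowering, unconditioned shift, vowel merger, h-loss)

doyizerozep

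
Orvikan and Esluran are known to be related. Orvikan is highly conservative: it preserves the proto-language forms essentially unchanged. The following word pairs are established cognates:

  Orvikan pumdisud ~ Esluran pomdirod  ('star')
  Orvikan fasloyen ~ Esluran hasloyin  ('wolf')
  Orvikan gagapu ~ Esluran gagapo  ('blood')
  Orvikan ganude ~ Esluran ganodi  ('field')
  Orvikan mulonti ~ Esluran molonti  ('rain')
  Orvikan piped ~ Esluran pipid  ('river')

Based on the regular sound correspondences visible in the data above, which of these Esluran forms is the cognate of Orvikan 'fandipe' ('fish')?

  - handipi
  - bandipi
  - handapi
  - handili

fasloyen ~ hasloyin — Orvikan f corresponds to Esluran h word-initially before a back vowel.
ganude ~ ganodi — Orvikan e corresponds to Esluran i word-finally.
Applying these to Orvikan 'fandipe':
  fandipe → handipe   (f→h word-initially before a back vowel)
  handipe → handipi   (e→i word-finally)
So the Esluran cognate is 'handipi'.

handipi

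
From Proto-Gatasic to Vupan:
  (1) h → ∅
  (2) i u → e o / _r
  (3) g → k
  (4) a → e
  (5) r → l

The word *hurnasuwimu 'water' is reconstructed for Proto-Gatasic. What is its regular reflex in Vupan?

olnesuwimu

Vupan: start from *hurnasuwimu.
  rule 1 (h-loss): hurnasuwimu → urnasuwimu
  rule 2 (pre-rhotic lowering): urnasuwimu → ornasuwimu
  rule 3: no change — ornasuwimu
  rule 4 (vowel merger): ornasuwimu → ornesuwimu
  rule 5 (unconditioned shift): ornesuwimu → olnesuwimu
  ⇒ Vupan olnesuwimu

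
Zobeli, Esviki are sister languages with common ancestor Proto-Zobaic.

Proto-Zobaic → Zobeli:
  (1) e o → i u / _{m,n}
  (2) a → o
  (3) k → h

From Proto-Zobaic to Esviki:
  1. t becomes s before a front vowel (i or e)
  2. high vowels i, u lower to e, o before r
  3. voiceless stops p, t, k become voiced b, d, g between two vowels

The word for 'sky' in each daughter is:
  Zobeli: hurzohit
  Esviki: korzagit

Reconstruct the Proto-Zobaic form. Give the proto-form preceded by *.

*kurzakit

Position 5: Zobeli has o, Esviki has a. Esviki preserves a here (none of its changes turn any other segment into a), so the proto-segment is *a.
Position 6: Zobeli has h, Esviki has g. Taking the neighbouring segments as reconstructed: Zobeli h could go back to *k or *h; Esviki g could go back to *k or *g — the one source consistent with every daughter is *k.
Position 2: Zobeli has u, Esviki has o. Taking the neighbouring segments as reconstructed: Zobeli u can only go back to *u; Esviki o could go back to *o or *u — the one source consistent with every daughter is *u.
This points to *kurzakit. Verify forward in each daughter:
Zobeli: start from *kurzakit.
  rule 1: no change — kurzakit
  rule 2 (vowel merger): kurzakit → kurzokit
  rule 3 (unconditioned shift): kurzokit → hurzohit
  ⇒ Zobeli hurzohit
Esviki: *kurzakit > korzakit > korzagit  (by pre-rhotic lowering, intervocalic voicing)
*kurzakit is the unique common source.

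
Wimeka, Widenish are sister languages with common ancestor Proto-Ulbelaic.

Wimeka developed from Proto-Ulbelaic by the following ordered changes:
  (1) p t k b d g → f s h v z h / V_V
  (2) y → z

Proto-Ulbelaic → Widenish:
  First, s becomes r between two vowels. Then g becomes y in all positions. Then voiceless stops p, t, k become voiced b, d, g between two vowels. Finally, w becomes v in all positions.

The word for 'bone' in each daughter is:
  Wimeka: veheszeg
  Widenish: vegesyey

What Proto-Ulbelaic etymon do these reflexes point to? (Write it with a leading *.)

Position 3: Wimeka has h, Widenish has g. In Widenish, g can only continue *k, so the proto-segment is *k.
Position 6: Wimeka has z, Widenish has y. Taking the neighbouring segments as reconstructed: Wimeka z could go back to *z or *y; Widenish y could go back to *g or *y — the one source consistent with every daughter is *y.
Position 8: Wimeka has g, Widenish has y. Wimeka preserves g here (none of its changes turn any other segment into g), so the proto-segment is *g.
The remaining positions agree across the daughters. Check the candidate against every language:
Wimeka: start from *vekesyeg.
  rule 1 (intervocalic lenition): vekesyeg → vehesyeg
  rule 2 (unconditioned shift): vehesyeg → veheszeg
  ⇒ Wimeka veheszeg
Widenish: *vekesyeg
  vekesyeg (rule 1 does not apply)
  vekesyeg → vekesyey   [unconditioned shift]
  vekesyey → vegesyey   [intervocalic voicing]
  vegesyey (rule 4 does not apply)
  giving Widenish vegesyey.
Only *vekesyeg yields all of Wimeka veheszeg, Widenish vegesyey.

*vekesyeg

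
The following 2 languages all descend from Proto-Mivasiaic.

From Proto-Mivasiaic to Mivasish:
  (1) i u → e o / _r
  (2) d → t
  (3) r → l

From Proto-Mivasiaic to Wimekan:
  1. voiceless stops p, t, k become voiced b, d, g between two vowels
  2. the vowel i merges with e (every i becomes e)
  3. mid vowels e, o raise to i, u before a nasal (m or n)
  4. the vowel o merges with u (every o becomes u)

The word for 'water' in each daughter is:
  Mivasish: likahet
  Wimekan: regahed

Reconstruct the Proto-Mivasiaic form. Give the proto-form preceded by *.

Position 3: Mivasish has k, Wimekan has g. Mivasish preserves k here (none of its changes turn any other segment into k), so the proto-segment is *k.
Position 2: Mivasish has i, Wimekan has e. Mivasish preserves i here (none of its changes turn any other segment into i), so the proto-segment is *i.
Continuing position by position gives *rikahed; check it forward:
Mivasish: start from *rikahed.
  rule 1: no change — rikahed
  rule 2 (unconditioned shift): rikahed → rikahet
  rule 3 (unconditioned shift): rikahet → likahet
  ⇒ Mivasish likahet
Wimekan: *rikahed
  rikahed → rigahed   [intervocalic voicing]
  rigahed → regahed   [vowel merger]
  regahed (rule 3 does not apply)
  regahed (rule 4 does not apply)
  giving Wimekan regahed.
No other proto-form is consistent with every reflex, so the reconstruction is *rikahed.

*rikahed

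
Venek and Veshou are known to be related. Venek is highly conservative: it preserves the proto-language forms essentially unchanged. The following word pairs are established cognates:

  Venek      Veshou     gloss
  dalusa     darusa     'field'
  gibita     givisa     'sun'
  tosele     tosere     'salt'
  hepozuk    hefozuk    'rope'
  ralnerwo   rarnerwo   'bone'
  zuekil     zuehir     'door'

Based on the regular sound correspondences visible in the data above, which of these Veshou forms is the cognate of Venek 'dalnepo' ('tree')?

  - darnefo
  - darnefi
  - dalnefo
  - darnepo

darnefo

ralnerwo ~ rarnerwo — Venek l corresponds to Veshou r after a vowel, before a nasal.
hepozuk ~ hefozuk — Venek p corresponds to Veshou f between vowels (before a back vowel).
Applying these to Venek 'dalnepo':
  dalnepo → darnepo   (l→r after a vowel, before a nasal)
  darnepo → darnefo   (p→f between vowels (before a back vowel))
So the Veshou cognate is 'darnefo'.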